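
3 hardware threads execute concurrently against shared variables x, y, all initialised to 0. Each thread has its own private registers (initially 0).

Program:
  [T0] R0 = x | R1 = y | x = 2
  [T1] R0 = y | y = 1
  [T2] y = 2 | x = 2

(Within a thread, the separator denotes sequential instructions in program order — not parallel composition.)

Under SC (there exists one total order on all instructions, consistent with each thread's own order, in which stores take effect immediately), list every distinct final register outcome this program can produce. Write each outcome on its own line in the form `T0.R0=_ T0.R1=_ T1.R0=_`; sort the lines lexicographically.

T0.R0=0 T0.R1=0 T1.R0=0
T0.R0=0 T0.R1=0 T1.R0=2
T0.R0=0 T0.R1=1 T1.R0=0
T0.R0=0 T0.R1=1 T1.R0=2
T0.R0=0 T0.R1=2 T1.R0=0
T0.R0=0 T0.R1=2 T1.R0=2
T0.R0=2 T0.R1=1 T1.R0=0
T0.R0=2 T0.R1=1 T1.R0=2
T0.R0=2 T0.R1=2 T1.R0=0
T0.R0=2 T0.R1=2 T1.R0=2

outcome vector order: (T0.R0,T0.R1,T1.R0)
|SC outcomes| = 10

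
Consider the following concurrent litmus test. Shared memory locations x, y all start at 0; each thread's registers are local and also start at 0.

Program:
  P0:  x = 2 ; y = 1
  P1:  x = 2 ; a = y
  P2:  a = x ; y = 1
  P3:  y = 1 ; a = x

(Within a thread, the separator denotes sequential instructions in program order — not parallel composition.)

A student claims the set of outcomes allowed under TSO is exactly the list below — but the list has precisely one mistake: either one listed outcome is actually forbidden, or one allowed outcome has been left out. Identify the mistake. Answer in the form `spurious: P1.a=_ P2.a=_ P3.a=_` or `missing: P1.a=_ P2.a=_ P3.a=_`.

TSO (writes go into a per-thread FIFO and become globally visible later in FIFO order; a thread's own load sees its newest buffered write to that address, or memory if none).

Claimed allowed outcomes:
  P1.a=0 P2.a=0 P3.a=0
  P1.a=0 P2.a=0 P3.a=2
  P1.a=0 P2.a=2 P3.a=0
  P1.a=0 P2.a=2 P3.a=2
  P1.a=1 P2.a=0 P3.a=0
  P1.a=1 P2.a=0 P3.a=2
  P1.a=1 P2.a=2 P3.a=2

outcome vector order: (P1.a,P2.a,P3.a)
TSO (8): 0/0/0; 0/0/2; 0/2/0; 0/2/2; 1/0/0; 1/0/2; 1/2/0; 1/2/2
TSO∖claimed = {1/2/0}

missing: P1.a=1 P2.a=2 P3.a=0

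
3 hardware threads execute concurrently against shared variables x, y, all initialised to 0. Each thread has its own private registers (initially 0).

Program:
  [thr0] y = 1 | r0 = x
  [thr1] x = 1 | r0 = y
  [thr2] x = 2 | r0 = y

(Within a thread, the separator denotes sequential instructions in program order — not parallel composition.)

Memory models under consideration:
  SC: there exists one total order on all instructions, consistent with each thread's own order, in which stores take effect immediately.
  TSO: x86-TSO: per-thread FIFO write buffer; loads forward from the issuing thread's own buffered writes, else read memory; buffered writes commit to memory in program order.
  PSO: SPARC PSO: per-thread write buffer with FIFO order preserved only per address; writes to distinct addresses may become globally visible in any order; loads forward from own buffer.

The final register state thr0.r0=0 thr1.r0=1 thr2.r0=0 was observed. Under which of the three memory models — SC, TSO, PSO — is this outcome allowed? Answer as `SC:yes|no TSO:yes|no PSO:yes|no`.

SC:no TSO:yes PSO:yes

outcome vector order: (thr0.r0,thr1.r0,thr2.r0)
SC: 9 outcomes — {(0,1,1); (1,0,0); (1,0,1); (1,1,0); (1,1,1); (2,0,0); (2,0,1); (2,1,0); (2,1,1)}
TSO: 12 outcomes — {(0,0,0); (0,0,1); (0,1,0); (0,1,1); (1,0,0); (1,0,1); (1,1,0); (1,1,1); (2,0,0); (2,0,1); (2,1,0); (2,1,1)}
PSO: 12 outcomes — {(0,0,0); (0,0,1); (0,1,0); (0,1,1); (1,0,0); (1,0,1); (1,1,0); (1,1,1); (2,0,0); (2,0,1); (2,1,0); (2,1,1)}
target (0,1,0) ∈ {TSO,PSO}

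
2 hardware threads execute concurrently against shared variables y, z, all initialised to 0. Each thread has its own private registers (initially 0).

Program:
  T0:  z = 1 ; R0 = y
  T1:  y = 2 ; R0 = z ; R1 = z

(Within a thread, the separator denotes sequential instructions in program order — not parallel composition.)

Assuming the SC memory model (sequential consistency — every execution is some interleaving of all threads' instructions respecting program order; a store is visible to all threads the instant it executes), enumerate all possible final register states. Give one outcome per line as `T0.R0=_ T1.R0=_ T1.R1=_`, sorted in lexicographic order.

outcome vector order: (T0.R0,T1.R0,T1.R1)
|SC outcomes| = 4

T0.R0=0 T1.R0=1 T1.R1=1
T0.R0=2 T1.R0=0 T1.R1=0
T0.R0=2 T1.R0=0 T1.R1=1
T0.R0=2 T1.R0=1 T1.R1=1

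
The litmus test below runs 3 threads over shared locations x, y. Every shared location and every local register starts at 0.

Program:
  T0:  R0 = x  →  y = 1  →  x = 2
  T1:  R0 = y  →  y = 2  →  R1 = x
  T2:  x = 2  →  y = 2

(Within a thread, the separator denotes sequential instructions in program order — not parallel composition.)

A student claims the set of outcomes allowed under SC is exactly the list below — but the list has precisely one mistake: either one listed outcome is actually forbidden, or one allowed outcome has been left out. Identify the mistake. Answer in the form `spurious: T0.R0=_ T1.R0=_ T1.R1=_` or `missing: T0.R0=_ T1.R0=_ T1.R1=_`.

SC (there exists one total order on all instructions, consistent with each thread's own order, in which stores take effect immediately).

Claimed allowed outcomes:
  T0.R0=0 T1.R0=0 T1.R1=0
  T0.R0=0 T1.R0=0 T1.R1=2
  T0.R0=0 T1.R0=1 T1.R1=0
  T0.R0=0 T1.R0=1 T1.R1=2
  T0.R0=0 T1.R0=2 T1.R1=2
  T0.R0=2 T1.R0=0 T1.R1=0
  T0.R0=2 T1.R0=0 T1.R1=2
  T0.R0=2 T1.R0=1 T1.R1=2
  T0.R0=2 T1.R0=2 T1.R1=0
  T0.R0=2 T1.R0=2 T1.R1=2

spurious: T0.R0=2 T1.R0=2 T1.R1=0

outcome vector order: (T0.R0,T1.R0,T1.R1)
under SC → 000 002 010 012 022 200 202 212 222
claimed∖SC = {220}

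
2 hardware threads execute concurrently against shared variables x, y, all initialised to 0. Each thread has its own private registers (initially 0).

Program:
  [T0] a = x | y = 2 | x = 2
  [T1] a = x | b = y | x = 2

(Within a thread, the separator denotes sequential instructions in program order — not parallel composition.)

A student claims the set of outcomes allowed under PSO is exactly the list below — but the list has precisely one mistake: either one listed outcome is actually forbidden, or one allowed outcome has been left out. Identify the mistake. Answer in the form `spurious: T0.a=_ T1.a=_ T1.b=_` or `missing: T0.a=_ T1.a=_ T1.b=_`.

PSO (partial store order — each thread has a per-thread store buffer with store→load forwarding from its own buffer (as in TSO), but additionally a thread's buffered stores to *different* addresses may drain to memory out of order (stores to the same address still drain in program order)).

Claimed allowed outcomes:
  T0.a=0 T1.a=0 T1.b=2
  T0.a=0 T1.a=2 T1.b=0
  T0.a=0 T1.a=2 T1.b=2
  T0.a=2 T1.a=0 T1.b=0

missing: T0.a=0 T1.a=0 T1.b=0

outcome vector order: (T0.a,T1.a,T1.b)
under PSO → 0/0/0 0/0/2 0/2/0 0/2/2 2/0/0
PSO∖claimed = {0/0/0}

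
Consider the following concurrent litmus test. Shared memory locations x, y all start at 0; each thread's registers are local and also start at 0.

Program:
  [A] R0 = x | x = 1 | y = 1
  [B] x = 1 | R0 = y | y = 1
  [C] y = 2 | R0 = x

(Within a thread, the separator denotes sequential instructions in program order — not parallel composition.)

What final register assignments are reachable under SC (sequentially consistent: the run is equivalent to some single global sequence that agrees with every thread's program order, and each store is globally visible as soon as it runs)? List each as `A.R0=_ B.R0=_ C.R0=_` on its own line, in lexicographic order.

outcome vector order: (A.R0,B.R0,C.R0)
|SC outcomes| = 10

A.R0=0 B.R0=0 C.R0=1
A.R0=0 B.R0=1 C.R0=0
A.R0=0 B.R0=1 C.R0=1
A.R0=0 B.R0=2 C.R0=0
A.R0=0 B.R0=2 C.R0=1
A.R0=1 B.R0=0 C.R0=1
A.R0=1 B.R0=1 C.R0=0
A.R0=1 B.R0=1 C.R0=1
A.R0=1 B.R0=2 C.R0=0
A.R0=1 B.R0=2 C.R0=1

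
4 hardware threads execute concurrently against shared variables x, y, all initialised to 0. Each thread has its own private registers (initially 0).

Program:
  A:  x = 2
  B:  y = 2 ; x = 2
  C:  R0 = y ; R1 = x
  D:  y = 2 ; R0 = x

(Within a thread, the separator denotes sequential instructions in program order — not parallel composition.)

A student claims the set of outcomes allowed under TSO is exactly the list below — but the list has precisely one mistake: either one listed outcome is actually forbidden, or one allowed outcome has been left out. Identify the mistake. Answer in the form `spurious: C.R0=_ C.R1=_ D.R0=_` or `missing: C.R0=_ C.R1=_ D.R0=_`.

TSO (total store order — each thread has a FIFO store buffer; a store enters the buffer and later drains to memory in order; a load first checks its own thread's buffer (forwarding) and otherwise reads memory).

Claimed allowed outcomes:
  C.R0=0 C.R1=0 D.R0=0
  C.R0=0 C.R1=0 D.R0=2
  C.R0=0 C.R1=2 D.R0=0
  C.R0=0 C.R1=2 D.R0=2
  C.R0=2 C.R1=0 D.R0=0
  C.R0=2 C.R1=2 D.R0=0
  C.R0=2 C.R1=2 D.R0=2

missing: C.R0=2 C.R1=0 D.R0=2

outcome vector order: (C.R0,C.R1,D.R0)
TSO (8): (0,0,0) (0,0,2) (0,2,0) (0,2,2) (2,0,0) (2,0,2) (2,2,0) (2,2,2)
TSO∖claimed = {(2,0,2)}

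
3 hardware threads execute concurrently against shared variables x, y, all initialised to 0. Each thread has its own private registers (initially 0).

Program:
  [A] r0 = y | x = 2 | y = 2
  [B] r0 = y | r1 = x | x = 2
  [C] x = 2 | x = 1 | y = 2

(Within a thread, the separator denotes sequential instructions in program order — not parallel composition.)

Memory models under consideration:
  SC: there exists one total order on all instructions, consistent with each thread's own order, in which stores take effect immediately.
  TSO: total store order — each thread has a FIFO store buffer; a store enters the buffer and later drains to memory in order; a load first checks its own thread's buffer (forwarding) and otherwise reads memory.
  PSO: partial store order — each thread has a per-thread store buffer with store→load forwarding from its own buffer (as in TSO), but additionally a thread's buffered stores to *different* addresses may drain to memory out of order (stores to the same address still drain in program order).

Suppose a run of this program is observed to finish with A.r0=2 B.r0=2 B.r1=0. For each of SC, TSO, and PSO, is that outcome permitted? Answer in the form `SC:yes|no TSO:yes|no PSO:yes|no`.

SC:no TSO:no PSO:yes

outcome vector order: (A.r0,B.r0,B.r1)
SC (10): <0 0 0> <0 0 1> <0 0 2> <0 2 1> <0 2 2> <2 0 0> <2 0 1> <2 0 2> <2 2 1> <2 2 2>
TSO (10): <0 0 0> <0 0 1> <0 0 2> <0 2 1> <0 2 2> <2 0 0> <2 0 1> <2 0 2> <2 2 1> <2 2 2>
PSO (12): <0 0 0> <0 0 1> <0 0 2> <0 2 0> <0 2 1> <0 2 2> <2 0 0> <2 0 1> <2 0 2> <2 2 0> <2 2 1> <2 2 2>
target <2 2 0> ∈ {PSO}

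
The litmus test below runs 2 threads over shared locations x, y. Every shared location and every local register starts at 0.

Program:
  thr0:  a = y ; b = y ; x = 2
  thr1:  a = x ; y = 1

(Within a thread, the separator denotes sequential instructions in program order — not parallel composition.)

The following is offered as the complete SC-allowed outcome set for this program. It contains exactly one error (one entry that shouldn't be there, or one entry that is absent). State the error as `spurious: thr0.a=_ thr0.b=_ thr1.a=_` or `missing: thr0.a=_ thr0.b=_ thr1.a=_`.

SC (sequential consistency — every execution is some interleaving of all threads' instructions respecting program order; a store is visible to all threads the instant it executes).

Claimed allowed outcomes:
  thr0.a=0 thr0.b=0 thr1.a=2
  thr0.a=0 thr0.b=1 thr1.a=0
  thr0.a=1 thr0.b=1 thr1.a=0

missing: thr0.a=0 thr0.b=0 thr1.a=0

outcome vector order: (thr0.a,thr0.b,thr1.a)
SC (4): 000 002 010 110
SC∖claimed = {000}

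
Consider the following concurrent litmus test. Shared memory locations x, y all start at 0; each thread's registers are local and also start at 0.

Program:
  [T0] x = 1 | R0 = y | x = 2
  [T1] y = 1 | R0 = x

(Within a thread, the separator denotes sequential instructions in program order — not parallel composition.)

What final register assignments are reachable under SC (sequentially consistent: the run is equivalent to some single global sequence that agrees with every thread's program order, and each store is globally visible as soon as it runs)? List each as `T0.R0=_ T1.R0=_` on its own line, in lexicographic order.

outcome vector order: (T0.R0,T1.R0)
|SC outcomes| = 5

T0.R0=0 T1.R0=1
T0.R0=0 T1.R0=2
T0.R0=1 T1.R0=0
T0.R0=1 T1.R0=1
T0.R0=1 T1.R0=2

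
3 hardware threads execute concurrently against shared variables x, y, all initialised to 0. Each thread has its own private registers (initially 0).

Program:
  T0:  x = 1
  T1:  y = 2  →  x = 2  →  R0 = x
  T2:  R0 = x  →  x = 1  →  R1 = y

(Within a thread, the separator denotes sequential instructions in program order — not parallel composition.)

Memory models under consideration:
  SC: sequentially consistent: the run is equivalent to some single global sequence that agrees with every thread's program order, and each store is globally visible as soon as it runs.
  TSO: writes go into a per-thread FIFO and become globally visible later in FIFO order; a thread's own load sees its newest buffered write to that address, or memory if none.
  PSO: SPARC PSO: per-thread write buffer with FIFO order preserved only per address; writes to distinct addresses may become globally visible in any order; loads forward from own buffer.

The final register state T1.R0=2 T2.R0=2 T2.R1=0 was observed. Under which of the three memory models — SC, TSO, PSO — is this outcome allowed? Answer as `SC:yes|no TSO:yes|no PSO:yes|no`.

outcome vector order: (T1.R0,T2.R0,T2.R1)
SC: 9 outcomes — {<1 0 0> <1 0 2> <1 1 2> <1 2 2> <2 0 0> <2 0 2> <2 1 0> <2 1 2> <2 2 2>}
TSO: 10 outcomes — {<1 0 0> <1 0 2> <1 1 0> <1 1 2> <1 2 2> <2 0 0> <2 0 2> <2 1 0> <2 1 2> <2 2 2>}
PSO: 12 outcomes — {<1 0 0> <1 0 2> <1 1 0> <1 1 2> <1 2 0> <1 2 2> <2 0 0> <2 0 2> <2 1 0> <2 1 2> <2 2 0> <2 2 2>}
target <2 2 0> ∈ {PSO}

SC:no TSO:no PSO:yes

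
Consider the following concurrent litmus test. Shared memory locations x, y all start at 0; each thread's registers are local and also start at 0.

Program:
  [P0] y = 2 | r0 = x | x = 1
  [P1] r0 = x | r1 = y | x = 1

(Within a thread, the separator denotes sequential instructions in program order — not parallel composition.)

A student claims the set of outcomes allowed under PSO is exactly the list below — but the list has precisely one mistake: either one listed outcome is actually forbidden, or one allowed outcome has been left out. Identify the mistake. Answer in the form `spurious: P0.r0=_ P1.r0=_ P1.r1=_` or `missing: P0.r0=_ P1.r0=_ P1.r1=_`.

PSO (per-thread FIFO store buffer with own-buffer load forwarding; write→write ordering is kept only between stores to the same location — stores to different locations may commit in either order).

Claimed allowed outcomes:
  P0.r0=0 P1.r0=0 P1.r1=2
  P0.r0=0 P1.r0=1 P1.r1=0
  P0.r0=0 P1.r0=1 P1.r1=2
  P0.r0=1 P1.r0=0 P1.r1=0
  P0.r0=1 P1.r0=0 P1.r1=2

missing: P0.r0=0 P1.r0=0 P1.r1=0

outcome vector order: (P0.r0,P1.r0,P1.r1)
PSO (6): 000; 002; 010; 012; 100; 102
PSO∖claimed = {000}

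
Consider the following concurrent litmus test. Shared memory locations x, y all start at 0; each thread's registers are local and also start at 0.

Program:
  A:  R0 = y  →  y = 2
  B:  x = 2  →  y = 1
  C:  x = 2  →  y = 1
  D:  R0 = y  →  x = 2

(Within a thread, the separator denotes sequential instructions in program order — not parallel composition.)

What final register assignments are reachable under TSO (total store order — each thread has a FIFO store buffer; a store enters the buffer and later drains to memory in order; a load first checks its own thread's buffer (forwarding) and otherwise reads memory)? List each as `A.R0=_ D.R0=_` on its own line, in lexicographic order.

outcome vector order: (A.R0,D.R0)
|TSO outcomes| = 6

A.R0=0 D.R0=0
A.R0=0 D.R0=1
A.R0=0 D.R0=2
A.R0=1 D.R0=0
A.R0=1 D.R0=1
A.R0=1 D.R0=2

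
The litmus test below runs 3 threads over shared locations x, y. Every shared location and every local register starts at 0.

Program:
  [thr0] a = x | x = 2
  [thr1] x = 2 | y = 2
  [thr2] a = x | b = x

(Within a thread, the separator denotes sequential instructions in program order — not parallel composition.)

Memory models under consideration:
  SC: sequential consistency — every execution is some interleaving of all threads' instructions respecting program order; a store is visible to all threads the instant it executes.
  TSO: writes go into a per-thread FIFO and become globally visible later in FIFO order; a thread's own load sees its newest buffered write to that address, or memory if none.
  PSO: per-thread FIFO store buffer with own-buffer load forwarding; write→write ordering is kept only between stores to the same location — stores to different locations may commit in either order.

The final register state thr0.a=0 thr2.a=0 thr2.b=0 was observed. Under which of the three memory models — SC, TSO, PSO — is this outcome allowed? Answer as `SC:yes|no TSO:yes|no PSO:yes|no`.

SC:yes TSO:yes PSO:yes

outcome vector order: (thr0.a,thr2.a,thr2.b)
under SC → 000, 002, 022, 200, 202, 222
under TSO → 000, 002, 022, 200, 202, 222
under PSO → 000, 002, 022, 200, 202, 222
target 000 ∈ {SC,TSO,PSO}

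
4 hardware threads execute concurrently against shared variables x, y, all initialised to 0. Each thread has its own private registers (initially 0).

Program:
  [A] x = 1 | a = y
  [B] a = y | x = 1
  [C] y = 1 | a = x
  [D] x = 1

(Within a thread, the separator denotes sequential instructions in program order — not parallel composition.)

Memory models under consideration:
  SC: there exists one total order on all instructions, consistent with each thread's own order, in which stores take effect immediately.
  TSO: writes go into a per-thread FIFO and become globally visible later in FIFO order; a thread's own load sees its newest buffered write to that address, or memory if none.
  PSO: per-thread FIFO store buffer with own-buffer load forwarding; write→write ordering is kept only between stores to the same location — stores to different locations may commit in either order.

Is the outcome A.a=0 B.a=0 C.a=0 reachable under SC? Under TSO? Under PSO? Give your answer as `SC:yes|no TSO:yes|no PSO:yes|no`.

outcome vector order: (A.a,B.a,C.a)
SC (6): <0 0 1>; <0 1 1>; <1 0 0>; <1 0 1>; <1 1 0>; <1 1 1>
TSO (8): <0 0 0>; <0 0 1>; <0 1 0>; <0 1 1>; <1 0 0>; <1 0 1>; <1 1 0>; <1 1 1>
PSO (8): <0 0 0>; <0 0 1>; <0 1 0>; <0 1 1>; <1 0 0>; <1 0 1>; <1 1 0>; <1 1 1>
target <0 0 0> ∈ {TSO,PSO}

SC:no TSO:yes PSO:yes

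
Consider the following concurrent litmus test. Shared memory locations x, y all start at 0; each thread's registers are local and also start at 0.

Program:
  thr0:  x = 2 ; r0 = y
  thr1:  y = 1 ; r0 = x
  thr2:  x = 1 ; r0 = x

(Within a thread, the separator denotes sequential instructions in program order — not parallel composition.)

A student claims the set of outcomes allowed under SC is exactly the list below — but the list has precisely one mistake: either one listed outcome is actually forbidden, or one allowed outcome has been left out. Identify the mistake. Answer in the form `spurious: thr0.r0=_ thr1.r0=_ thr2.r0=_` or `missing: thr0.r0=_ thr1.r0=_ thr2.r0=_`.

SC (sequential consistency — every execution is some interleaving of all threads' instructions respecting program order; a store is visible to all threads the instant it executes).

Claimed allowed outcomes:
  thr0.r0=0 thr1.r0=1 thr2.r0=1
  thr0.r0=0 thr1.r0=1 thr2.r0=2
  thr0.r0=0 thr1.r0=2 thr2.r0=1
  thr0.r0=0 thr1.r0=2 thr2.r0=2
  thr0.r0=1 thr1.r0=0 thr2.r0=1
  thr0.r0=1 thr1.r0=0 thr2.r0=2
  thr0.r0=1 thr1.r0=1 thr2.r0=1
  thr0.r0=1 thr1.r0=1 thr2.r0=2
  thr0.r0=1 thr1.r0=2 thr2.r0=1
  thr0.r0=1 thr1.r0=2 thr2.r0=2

outcome vector order: (thr0.r0,thr1.r0,thr2.r0)
[SC] allowed = {<0 1 1> <0 2 1> <0 2 2> <1 0 1> <1 0 2> <1 1 1> <1 1 2> <1 2 1> <1 2 2>}
claimed∖SC = {<0 1 2>}

spurious: thr0.r0=0 thr1.r0=1 thr2.r0=2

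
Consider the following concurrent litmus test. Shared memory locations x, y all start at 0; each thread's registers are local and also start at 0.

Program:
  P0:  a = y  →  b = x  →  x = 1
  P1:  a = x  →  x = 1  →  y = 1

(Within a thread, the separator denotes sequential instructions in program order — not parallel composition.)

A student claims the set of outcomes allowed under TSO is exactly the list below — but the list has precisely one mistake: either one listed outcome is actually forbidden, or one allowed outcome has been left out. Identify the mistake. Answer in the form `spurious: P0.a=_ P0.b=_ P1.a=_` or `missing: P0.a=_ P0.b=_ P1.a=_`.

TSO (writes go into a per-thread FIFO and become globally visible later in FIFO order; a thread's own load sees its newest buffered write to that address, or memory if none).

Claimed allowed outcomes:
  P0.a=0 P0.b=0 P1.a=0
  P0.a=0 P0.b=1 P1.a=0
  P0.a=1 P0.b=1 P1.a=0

missing: P0.a=0 P0.b=0 P1.a=1

outcome vector order: (P0.a,P0.b,P1.a)
TSO (4): 000; 001; 010; 110
TSO∖claimed = {001}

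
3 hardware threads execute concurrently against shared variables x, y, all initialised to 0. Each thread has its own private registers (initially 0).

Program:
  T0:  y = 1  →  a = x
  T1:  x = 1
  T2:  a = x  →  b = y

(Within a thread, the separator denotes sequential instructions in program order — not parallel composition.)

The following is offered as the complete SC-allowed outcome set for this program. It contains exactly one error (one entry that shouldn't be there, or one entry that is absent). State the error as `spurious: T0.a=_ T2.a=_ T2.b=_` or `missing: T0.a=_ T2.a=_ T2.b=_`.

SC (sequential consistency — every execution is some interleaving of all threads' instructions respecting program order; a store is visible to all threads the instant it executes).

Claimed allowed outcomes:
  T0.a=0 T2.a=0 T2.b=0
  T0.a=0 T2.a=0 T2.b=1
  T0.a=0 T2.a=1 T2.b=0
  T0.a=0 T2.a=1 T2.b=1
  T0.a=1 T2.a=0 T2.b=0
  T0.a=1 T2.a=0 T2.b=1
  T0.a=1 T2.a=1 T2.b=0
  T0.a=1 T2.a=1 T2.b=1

spurious: T0.a=0 T2.a=1 T2.b=0

outcome vector order: (T0.a,T2.a,T2.b)
SC: 7 outcomes — {000 001 011 100 101 110 111}
claimed∖SC = {010}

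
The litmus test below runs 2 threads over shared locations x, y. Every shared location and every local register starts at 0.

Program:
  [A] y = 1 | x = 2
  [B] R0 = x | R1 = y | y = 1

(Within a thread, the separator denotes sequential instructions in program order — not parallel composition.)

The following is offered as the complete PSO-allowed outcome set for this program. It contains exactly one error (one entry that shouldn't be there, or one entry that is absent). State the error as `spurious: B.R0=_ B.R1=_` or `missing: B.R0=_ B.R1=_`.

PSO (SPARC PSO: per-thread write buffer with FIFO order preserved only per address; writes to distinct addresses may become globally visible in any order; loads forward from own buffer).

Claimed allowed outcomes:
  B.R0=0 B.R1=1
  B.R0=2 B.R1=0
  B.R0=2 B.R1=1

outcome vector order: (B.R0,B.R1)
[PSO] allowed = {00; 01; 20; 21}
PSO∖claimed = {00}

missing: B.R0=0 B.R1=0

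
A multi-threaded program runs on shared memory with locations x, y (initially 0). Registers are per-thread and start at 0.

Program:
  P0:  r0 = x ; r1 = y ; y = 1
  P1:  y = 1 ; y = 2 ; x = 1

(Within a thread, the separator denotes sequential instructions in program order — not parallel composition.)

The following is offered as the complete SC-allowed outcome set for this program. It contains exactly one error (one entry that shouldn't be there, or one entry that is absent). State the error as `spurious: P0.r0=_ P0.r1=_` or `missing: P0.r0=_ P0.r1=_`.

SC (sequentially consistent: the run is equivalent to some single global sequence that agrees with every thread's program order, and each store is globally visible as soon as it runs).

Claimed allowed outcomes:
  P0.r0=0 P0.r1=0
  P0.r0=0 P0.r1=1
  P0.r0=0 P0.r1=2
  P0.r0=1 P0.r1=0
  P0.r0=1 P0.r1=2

spurious: P0.r0=1 P0.r1=0

outcome vector order: (P0.r0,P0.r1)
SC: 4 outcomes — {<0 0>; <0 1>; <0 2>; <1 2>}
claimed∖SC = {<1 0>}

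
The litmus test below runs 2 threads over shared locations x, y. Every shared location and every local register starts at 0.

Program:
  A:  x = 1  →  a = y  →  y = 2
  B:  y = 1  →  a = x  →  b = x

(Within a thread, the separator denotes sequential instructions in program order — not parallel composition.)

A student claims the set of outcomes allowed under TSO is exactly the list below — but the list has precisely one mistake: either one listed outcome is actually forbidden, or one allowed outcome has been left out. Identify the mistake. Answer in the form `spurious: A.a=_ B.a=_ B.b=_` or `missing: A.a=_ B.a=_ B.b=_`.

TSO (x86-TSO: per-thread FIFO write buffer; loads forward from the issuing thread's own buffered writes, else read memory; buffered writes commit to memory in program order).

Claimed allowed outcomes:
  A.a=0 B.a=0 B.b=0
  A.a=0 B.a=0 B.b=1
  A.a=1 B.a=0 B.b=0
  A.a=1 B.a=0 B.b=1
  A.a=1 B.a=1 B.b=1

outcome vector order: (A.a,B.a,B.b)
TSO (6): <0 0 0>, <0 0 1>, <0 1 1>, <1 0 0>, <1 0 1>, <1 1 1>
TSO∖claimed = {<0 1 1>}

missing: A.a=0 B.a=1 B.b=1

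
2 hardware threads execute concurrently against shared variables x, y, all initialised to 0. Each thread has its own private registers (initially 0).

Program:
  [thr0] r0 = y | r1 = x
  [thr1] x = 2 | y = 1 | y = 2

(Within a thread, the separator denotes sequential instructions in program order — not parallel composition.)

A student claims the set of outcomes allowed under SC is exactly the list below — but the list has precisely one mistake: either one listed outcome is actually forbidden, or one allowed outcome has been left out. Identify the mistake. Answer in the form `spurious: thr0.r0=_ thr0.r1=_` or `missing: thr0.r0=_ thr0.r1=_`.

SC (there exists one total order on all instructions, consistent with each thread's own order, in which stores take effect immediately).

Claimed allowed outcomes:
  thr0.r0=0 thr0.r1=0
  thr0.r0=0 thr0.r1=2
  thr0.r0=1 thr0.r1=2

missing: thr0.r0=2 thr0.r1=2

outcome vector order: (thr0.r0,thr0.r1)
[SC] allowed = {00; 02; 12; 22}
SC∖claimed = {22}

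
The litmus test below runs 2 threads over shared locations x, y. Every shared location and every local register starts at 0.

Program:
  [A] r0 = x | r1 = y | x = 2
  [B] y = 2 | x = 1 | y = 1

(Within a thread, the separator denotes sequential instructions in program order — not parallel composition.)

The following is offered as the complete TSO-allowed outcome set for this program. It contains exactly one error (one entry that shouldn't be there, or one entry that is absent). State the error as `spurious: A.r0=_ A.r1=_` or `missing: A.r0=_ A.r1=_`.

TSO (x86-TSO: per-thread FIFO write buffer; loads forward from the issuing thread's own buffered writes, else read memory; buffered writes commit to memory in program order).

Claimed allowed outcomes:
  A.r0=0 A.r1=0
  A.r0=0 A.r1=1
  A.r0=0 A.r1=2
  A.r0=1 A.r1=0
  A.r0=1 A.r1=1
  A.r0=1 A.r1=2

spurious: A.r0=1 A.r1=0

outcome vector order: (A.r0,A.r1)
[TSO] allowed = {<0 0> <0 1> <0 2> <1 1> <1 2>}
claimed∖TSO = {<1 0>}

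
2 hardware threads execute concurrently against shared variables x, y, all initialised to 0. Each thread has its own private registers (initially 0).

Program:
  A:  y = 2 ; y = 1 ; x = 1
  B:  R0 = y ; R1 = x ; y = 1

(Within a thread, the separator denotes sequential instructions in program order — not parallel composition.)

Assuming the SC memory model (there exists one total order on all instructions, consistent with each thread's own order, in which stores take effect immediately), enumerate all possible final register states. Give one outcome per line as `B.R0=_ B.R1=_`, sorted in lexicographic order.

B.R0=0 B.R1=0
B.R0=0 B.R1=1
B.R0=1 B.R1=0
B.R0=1 B.R1=1
B.R0=2 B.R1=0
B.R0=2 B.R1=1

outcome vector order: (B.R0,B.R1)
|SC outcomes| = 6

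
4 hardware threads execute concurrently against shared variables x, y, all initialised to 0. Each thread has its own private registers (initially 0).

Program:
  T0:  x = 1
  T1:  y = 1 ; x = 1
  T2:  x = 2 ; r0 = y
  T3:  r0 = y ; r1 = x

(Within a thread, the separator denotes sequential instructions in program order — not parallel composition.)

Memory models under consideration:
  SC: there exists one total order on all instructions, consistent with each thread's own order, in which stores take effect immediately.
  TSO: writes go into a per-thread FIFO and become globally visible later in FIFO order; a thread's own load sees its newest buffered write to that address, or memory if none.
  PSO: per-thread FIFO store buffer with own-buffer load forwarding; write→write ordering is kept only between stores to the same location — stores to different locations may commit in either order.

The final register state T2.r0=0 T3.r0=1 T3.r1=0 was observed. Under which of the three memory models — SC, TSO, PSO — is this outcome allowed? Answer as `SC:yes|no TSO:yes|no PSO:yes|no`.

SC:no TSO:yes PSO:yes

outcome vector order: (T2.r0,T3.r0,T3.r1)
[SC] allowed = {0/0/0; 0/0/1; 0/0/2; 0/1/1; 0/1/2; 1/0/0; 1/0/1; 1/0/2; 1/1/0; 1/1/1; 1/1/2}
[TSO] allowed = {0/0/0; 0/0/1; 0/0/2; 0/1/0; 0/1/1; 0/1/2; 1/0/0; 1/0/1; 1/0/2; 1/1/0; 1/1/1; 1/1/2}
[PSO] allowed = {0/0/0; 0/0/1; 0/0/2; 0/1/0; 0/1/1; 0/1/2; 1/0/0; 1/0/1; 1/0/2; 1/1/0; 1/1/1; 1/1/2}
target 0/1/0 ∈ {TSO,PSO}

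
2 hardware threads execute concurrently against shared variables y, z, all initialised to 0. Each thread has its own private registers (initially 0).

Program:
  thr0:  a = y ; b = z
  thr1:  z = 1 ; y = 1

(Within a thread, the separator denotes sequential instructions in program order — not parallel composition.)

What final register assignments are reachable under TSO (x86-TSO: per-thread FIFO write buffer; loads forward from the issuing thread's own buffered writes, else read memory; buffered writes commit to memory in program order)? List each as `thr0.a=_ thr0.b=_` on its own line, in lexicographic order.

outcome vector order: (thr0.a,thr0.b)
|TSO outcomes| = 3

thr0.a=0 thr0.b=0
thr0.a=0 thr0.b=1
thr0.a=1 thr0.b=1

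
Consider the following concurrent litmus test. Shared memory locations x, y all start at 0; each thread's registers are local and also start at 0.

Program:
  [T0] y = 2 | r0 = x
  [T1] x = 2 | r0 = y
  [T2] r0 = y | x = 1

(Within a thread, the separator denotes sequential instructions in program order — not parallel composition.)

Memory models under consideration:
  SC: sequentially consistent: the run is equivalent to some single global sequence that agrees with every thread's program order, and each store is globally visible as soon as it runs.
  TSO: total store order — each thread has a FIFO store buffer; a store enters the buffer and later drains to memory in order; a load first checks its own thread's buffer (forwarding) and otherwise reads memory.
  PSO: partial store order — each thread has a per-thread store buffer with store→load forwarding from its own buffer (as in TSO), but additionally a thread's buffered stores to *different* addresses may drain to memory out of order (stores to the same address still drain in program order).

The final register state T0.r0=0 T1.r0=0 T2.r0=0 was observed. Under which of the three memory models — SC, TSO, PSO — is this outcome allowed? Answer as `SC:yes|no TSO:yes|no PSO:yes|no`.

SC:no TSO:yes PSO:yes

outcome vector order: (T0.r0,T1.r0,T2.r0)
SC (10): 0/2/0 0/2/2 1/0/0 1/0/2 1/2/0 1/2/2 2/0/0 2/0/2 2/2/0 2/2/2
TSO (12): 0/0/0 0/0/2 0/2/0 0/2/2 1/0/0 1/0/2 1/2/0 1/2/2 2/0/0 2/0/2 2/2/0 2/2/2
PSO (12): 0/0/0 0/0/2 0/2/0 0/2/2 1/0/0 1/0/2 1/2/0 1/2/2 2/0/0 2/0/2 2/2/0 2/2/2
target 0/0/0 ∈ {TSO,PSO}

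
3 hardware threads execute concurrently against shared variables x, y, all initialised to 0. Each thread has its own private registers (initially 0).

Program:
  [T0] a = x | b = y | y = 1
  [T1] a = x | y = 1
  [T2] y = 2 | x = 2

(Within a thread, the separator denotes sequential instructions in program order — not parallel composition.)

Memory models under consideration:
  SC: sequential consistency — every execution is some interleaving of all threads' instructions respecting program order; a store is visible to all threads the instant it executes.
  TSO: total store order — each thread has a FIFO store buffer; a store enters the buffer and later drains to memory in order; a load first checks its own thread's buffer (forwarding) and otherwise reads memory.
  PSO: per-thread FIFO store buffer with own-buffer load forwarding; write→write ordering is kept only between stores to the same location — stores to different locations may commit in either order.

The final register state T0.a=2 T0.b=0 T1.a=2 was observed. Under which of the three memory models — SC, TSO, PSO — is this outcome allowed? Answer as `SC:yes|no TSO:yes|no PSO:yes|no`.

SC:no TSO:no PSO:yes

outcome vector order: (T0.a,T0.b,T1.a)
under SC → (0,0,0), (0,0,2), (0,1,0), (0,1,2), (0,2,0), (0,2,2), (2,1,0), (2,1,2), (2,2,0), (2,2,2)
under TSO → (0,0,0), (0,0,2), (0,1,0), (0,1,2), (0,2,0), (0,2,2), (2,1,0), (2,1,2), (2,2,0), (2,2,2)
under PSO → (0,0,0), (0,0,2), (0,1,0), (0,1,2), (0,2,0), (0,2,2), (2,0,0), (2,0,2), (2,1,0), (2,1,2), (2,2,0), (2,2,2)
target (2,0,2) ∈ {PSO}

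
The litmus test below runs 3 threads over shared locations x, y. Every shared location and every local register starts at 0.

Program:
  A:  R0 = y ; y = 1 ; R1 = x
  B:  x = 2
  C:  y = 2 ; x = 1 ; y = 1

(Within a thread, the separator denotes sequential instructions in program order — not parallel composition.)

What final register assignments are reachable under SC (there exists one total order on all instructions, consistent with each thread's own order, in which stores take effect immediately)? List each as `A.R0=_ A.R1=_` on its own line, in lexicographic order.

outcome vector order: (A.R0,A.R1)
|SC outcomes| = 8

A.R0=0 A.R1=0
A.R0=0 A.R1=1
A.R0=0 A.R1=2
A.R0=1 A.R1=1
A.R0=1 A.R1=2
A.R0=2 A.R1=0
A.R0=2 A.R1=1
A.R0=2 A.R1=2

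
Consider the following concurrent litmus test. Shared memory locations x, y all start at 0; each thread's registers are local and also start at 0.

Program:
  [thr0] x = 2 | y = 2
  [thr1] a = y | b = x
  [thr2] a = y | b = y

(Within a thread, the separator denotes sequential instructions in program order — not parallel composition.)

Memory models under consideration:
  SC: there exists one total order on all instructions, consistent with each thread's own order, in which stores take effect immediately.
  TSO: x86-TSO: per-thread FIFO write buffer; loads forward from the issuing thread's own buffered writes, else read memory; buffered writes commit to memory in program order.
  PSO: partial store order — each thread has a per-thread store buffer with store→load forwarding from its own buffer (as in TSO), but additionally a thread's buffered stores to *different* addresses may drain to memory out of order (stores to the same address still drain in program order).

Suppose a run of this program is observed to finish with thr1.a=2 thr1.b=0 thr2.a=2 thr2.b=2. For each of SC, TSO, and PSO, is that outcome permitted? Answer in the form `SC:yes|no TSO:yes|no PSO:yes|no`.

outcome vector order: (thr1.a,thr1.b,thr2.a,thr2.b)
[SC] allowed = {0000, 0002, 0022, 0200, 0202, 0222, 2200, 2202, 2222}
[TSO] allowed = {0000, 0002, 0022, 0200, 0202, 0222, 2200, 2202, 2222}
[PSO] allowed = {0000, 0002, 0022, 0200, 0202, 0222, 2000, 2002, 2022, 2200, 2202, 2222}
target 2022 ∈ {PSO}

SC:no TSO:no PSO:yes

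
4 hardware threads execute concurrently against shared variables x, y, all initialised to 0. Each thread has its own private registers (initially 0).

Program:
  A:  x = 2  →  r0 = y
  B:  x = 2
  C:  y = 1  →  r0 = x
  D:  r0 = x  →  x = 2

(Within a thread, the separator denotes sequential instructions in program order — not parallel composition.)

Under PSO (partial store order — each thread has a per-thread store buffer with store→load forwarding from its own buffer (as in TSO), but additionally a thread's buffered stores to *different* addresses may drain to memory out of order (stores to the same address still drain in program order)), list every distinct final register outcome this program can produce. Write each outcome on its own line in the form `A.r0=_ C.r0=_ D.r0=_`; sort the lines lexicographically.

outcome vector order: (A.r0,C.r0,D.r0)
|PSO outcomes| = 8

A.r0=0 C.r0=0 D.r0=0
A.r0=0 C.r0=0 D.r0=2
A.r0=0 C.r0=2 D.r0=0
A.r0=0 C.r0=2 D.r0=2
A.r0=1 C.r0=0 D.r0=0
A.r0=1 C.r0=0 D.r0=2
A.r0=1 C.r0=2 D.r0=0
A.r0=1 C.r0=2 D.r0=2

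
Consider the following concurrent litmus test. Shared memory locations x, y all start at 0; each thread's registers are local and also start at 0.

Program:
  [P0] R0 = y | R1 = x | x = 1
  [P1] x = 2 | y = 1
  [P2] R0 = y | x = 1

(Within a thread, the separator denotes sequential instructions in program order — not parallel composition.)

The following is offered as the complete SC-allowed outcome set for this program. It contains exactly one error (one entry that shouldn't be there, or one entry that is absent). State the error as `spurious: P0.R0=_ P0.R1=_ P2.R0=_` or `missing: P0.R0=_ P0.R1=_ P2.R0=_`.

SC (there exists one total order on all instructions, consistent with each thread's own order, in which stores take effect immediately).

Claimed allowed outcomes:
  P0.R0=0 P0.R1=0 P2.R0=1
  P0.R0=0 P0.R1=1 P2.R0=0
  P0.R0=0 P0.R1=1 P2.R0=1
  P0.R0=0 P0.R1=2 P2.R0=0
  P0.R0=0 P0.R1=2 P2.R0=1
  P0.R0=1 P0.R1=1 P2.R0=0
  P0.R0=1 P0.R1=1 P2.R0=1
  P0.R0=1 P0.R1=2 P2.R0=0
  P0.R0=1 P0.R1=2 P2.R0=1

outcome vector order: (P0.R0,P0.R1,P2.R0)
under SC → 0/0/0 0/0/1 0/1/0 0/1/1 0/2/0 0/2/1 1/1/0 1/1/1 1/2/0 1/2/1
SC∖claimed = {0/0/0}

missing: P0.R0=0 P0.R1=0 P2.R0=0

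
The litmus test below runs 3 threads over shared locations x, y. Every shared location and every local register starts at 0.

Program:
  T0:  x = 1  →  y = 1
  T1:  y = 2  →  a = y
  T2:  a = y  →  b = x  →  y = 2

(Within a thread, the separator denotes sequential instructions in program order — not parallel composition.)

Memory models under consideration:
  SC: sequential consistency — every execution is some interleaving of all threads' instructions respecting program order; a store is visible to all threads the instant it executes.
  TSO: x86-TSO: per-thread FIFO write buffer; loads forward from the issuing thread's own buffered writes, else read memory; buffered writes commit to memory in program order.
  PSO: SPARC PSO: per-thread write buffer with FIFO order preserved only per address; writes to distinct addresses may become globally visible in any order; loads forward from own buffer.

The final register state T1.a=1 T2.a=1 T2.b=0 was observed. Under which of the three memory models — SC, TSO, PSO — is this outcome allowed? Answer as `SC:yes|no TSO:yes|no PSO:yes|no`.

outcome vector order: (T1.a,T2.a,T2.b)
SC: 10 outcomes — {100, 101, 111, 120, 121, 200, 201, 211, 220, 221}
TSO: 10 outcomes — {100, 101, 111, 120, 121, 200, 201, 211, 220, 221}
PSO: 12 outcomes — {100, 101, 110, 111, 120, 121, 200, 201, 210, 211, 220, 221}
target 110 ∈ {PSO}

SC:no TSO:no PSO:yes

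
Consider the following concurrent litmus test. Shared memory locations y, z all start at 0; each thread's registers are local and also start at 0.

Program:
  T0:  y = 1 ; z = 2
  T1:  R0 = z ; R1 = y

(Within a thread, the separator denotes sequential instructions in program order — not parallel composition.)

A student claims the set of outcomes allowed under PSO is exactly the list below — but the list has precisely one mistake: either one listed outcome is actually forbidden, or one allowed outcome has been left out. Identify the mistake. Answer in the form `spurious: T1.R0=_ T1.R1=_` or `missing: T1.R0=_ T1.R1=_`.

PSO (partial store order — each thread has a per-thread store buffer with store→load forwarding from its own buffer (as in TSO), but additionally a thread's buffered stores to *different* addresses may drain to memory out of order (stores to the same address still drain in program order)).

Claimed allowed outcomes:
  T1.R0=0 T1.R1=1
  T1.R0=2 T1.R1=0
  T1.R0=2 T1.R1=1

missing: T1.R0=0 T1.R1=0

outcome vector order: (T1.R0,T1.R1)
PSO (4): (0,0), (0,1), (2,0), (2,1)
PSO∖claimed = {(0,0)}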